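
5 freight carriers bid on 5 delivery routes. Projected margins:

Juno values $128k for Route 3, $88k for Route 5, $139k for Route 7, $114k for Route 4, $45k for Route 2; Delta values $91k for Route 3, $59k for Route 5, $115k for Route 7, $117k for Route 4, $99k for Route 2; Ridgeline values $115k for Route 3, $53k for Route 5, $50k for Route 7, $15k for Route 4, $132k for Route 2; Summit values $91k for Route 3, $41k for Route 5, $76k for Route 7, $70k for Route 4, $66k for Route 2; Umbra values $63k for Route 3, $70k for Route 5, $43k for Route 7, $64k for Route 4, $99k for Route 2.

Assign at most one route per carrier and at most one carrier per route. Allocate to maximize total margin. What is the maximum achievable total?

Treat this as an assignment problem: match each carrier to one route.
Optimal: Juno→Route 7 ($139k), Delta→Route 4 ($117k), Ridgeline→Route 2 ($132k), Summit→Route 3 ($91k), Umbra→Route 5 ($70k) — total 139+117+132+91+70 = $549k.
Column-greedy (each route in turn goes to its best remaining carrier) gives $515k, worse by 34.
Next-best assignment: Juno→Route 3, Delta→Route 4, Ridgeline→Route 2, Summit→Route 7, Umbra→Route 5 = $523k.
No other one-to-one assignment exceeds $549k.

Max total: $549k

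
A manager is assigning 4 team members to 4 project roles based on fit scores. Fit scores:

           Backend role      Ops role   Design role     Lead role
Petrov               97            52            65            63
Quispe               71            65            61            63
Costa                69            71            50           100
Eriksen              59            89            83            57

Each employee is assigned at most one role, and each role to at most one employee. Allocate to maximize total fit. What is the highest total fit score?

Maximum total: 347 pts

This is a one-to-one assignment (maximum-weight bipartite matching).
Optimal: Petrov→Backend role (97 pts), Quispe→Design role (61 pts), Costa→Lead role (100 pts), Eriksen→Ops role (89 pts) — total 97+61+100+89 = 347 pts.
Row-greedy (each employee in turn takes its best remaining role) gives 345 pts, worse by 2.
Checked against all permutations: 347 pts is optimal.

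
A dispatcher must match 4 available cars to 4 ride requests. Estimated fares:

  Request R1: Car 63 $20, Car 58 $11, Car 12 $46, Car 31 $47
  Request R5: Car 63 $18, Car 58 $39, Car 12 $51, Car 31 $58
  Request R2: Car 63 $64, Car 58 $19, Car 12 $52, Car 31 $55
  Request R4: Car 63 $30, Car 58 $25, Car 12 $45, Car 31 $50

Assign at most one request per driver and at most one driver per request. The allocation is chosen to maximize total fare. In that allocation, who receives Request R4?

Optimal: Car 63→Request R2 ($64), Car 58→Request R5 ($39), Car 12→Request R1 ($46), Car 31→Request R4 ($50) — total 64+39+46+50 = $199.
Column-greedy (each request in turn goes to its best remaining driver) gives $187, worse by 12.
Next-best assignment: Car 63→Request R2, Car 58→Request R5, Car 12→Request R4, Car 31→Request R1 = $195.
Car 31's own top request is Request R5 ($58), but forcing Car 31→Request R5 and reassigning the rest optimally gives only $193 — worse by 6.

Car 31 receives Request R4.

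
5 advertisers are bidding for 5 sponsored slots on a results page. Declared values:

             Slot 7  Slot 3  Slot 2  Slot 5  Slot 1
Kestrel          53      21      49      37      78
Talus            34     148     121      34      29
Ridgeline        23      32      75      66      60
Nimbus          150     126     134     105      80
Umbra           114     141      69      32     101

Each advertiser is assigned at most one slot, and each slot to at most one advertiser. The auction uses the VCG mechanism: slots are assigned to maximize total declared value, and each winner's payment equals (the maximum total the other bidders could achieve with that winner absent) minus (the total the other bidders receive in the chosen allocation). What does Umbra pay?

Efficient allocation: Kestrel→Slot 1 ($78), Talus→Slot 2 ($121), Ridgeline→Slot 5 ($66), Nimbus→Slot 7 ($150), Umbra→Slot 3 ($141); total welfare W = $556.
Umbra receives Slot 3 at value $141, so the others get W − 141 = $415.
Without Umbra: best allocation of the remaining 4 bidders over all 5 slots is Kestrel→Slot 1 ($78), Talus→Slot 3 ($148), Ridgeline→Slot 2 ($75), Nimbus→Slot 7 ($150), total $451.
VCG payment = (others' best without Umbra) − (others' welfare with Umbra) = 451 − 415 = $36.

Umbra pays $36.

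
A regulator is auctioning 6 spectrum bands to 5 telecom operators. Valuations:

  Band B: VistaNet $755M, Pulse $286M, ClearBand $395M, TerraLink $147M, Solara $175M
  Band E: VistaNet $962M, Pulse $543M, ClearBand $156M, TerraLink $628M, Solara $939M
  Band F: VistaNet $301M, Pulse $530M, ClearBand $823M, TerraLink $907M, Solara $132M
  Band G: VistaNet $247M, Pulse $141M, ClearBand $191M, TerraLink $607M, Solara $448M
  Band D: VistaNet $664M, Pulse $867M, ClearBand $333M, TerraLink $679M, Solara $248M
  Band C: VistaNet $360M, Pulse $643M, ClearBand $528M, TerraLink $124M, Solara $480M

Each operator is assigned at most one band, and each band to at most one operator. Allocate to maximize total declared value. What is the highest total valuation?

Max total: $3996M

Optimal: VistaNet→Band B ($755M), Pulse→Band D ($867M), ClearBand→Band C ($528M), TerraLink→Band F ($907M), Solara→Band E ($939M) — total 755+867+528+907+939 = $3996M.
Column-greedy (each band in turn goes to its best remaining operator) gives $3659M, worse by 337.
Swapping TerraLink↔ClearBand (TerraLink→Band C $124M, ClearBand→Band F $823M) loses 488.
No other one-to-one assignment exceeds $3996M.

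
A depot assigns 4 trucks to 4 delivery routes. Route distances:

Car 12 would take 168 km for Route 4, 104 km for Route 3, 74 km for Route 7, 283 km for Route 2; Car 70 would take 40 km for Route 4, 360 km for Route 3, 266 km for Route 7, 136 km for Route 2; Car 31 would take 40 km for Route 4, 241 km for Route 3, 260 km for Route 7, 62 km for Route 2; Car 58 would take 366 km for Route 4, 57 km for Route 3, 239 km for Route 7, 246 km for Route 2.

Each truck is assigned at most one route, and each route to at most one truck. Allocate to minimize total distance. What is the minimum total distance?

Optimal: Car 12→Route 7 (74 km), Car 70→Route 4 (40 km), Car 31→Route 2 (62 km), Car 58→Route 3 (57 km) — total 74+40+62+57 = 233 km.
Next-best assignment: Car 12→Route 7, Car 70→Route 2, Car 31→Route 4, Car 58→Route 3 = 307 km.
Swapping Car 58↔Car 70 (Car 58→Route 4 366 km, Car 70→Route 3 360 km) adds 629.
Checked against all permutations: 233 km is optimal.

Minimum total: 233 km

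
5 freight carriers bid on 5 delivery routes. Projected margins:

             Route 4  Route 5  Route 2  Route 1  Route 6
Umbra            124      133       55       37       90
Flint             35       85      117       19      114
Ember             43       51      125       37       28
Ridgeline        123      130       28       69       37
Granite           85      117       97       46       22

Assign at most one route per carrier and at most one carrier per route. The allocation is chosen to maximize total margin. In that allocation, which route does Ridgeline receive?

Ridgeline receives Route 1.

This is the linear assignment problem.
Optimal: Umbra→Route 4 ($124k), Flint→Route 6 ($114k), Ember→Route 2 ($125k), Ridgeline→Route 1 ($69k), Granite→Route 5 ($117k) — total 124+114+125+69+117 = $549k.
Column-greedy (each route in turn goes to its best remaining carrier) gives $539k, worse by 10.
Ridgeline's own top route is Route 5 ($130k), but forcing Ridgeline→Route 5 and reassigning the rest optimally gives only $539k — worse by 10.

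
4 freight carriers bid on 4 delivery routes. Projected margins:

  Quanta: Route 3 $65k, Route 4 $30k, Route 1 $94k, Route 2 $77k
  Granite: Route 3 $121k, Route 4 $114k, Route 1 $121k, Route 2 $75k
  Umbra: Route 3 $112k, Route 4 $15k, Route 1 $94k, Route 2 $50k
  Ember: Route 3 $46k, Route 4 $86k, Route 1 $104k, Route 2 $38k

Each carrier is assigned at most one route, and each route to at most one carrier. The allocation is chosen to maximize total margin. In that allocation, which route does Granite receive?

Optimal: Quanta→Route 2 ($77k), Granite→Route 4 ($114k), Umbra→Route 3 ($112k), Ember→Route 1 ($104k) — total 77+114+112+104 = $407k.
Row-greedy (each carrier in turn takes its best remaining route) gives $351k, worse by 56.
Next-best assignment: Quanta→Route 2, Granite→Route 1, Umbra→Route 3, Ember→Route 4 = $396k.
Every other assignment is strictly worse.
Granite's own top route is Route 3 ($121k), but forcing Granite→Route 3 and reassigning the rest optimally gives only $378k — worse by 29.

Granite receives Route 4.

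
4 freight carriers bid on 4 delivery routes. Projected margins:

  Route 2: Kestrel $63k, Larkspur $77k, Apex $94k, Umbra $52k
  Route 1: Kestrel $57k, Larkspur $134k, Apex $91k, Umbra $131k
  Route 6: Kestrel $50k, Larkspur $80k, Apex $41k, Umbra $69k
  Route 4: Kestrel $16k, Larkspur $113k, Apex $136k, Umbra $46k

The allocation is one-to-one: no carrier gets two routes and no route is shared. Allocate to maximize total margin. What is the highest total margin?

Optimal: Kestrel→Route 2 ($63k), Larkspur→Route 6 ($80k), Apex→Route 4 ($136k), Umbra→Route 1 ($131k) — total 63+80+136+131 = $410k.
Row-greedy (each carrier in turn takes its best remaining route) gives $402k, worse by 8.
No other one-to-one assignment exceeds $410k.

Max total: $410k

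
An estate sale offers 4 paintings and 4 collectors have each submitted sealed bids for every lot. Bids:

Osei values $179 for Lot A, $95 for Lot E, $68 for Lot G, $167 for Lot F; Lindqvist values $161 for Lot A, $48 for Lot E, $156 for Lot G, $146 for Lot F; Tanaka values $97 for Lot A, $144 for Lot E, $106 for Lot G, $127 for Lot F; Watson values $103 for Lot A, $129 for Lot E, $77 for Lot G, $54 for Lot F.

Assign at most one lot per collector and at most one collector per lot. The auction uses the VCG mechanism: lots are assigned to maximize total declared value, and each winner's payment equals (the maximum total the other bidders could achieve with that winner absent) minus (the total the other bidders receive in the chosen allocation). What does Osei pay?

Osei pays $5.

Efficient allocation: Osei→Lot A ($179), Lindqvist→Lot G ($156), Tanaka→Lot F ($127), Watson→Lot E ($129); total welfare W = $591.
Osei receives Lot A at value $179, so the others get W − 179 = $412.
Without Osei: best allocation of the remaining 3 bidders over all 4 lots is Lindqvist→Lot A ($161), Tanaka→Lot F ($127), Watson→Lot E ($129), total $417.
VCG payment = (others' best without Osei) − (others' welfare with Osei) = 417 − 412 = $5.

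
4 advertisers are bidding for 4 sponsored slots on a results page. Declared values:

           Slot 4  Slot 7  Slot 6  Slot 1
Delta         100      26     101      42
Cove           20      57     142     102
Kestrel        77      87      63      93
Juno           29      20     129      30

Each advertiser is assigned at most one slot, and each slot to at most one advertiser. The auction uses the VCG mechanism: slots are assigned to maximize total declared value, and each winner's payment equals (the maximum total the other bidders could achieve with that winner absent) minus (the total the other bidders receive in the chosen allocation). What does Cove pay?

Efficient allocation: Delta→Slot 4 ($100), Cove→Slot 1 ($102), Kestrel→Slot 7 ($87), Juno→Slot 6 ($129); total welfare W = $418.
Cove receives Slot 1 at value $102, so the others get W − 102 = $316.
Without Cove: best allocation of the remaining 3 bidders over all 4 slots is Delta→Slot 4 ($100), Kestrel→Slot 1 ($93), Juno→Slot 6 ($129), total $322.
VCG payment = (others' best without Cove) − (others' welfare with Cove) = 322 − 316 = $6.

Cove pays $6.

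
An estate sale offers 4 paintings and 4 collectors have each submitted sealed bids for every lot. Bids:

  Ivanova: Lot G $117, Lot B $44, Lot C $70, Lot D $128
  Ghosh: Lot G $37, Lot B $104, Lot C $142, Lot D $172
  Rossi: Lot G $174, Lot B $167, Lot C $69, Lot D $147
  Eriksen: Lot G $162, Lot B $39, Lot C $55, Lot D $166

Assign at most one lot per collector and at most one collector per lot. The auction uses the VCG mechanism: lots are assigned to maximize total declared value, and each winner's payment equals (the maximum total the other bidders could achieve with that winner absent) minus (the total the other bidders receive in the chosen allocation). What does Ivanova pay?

Efficient allocation: Ivanova→Lot D ($128), Ghosh→Lot C ($142), Rossi→Lot B ($167), Eriksen→Lot G ($162); total welfare W = $599.
Ivanova receives Lot D at value $128, so the others get W − 128 = $471.
Without Ivanova: best allocation of the remaining 3 bidders over all 4 lots is Ghosh→Lot D ($172), Rossi→Lot B ($167), Eriksen→Lot G ($162), total $501.
VCG payment = (others' best without Ivanova) − (others' welfare with Ivanova) = 501 − 471 = $30.

Ivanova pays $30.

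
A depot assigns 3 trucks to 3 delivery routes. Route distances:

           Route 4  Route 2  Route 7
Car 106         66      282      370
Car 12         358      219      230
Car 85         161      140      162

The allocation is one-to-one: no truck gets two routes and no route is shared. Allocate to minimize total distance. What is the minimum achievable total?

This is a one-to-one assignment (minimum-cost bipartite matching).
Optimal: Car 106→Route 4 (66 km), Car 12→Route 7 (230 km), Car 85→Route 2 (140 km) — total 66+230+140 = 436 km.
Row-greedy (each truck in turn takes its cheapest remaining route) gives 447 km, worse by 11.

Minimum total: 436 km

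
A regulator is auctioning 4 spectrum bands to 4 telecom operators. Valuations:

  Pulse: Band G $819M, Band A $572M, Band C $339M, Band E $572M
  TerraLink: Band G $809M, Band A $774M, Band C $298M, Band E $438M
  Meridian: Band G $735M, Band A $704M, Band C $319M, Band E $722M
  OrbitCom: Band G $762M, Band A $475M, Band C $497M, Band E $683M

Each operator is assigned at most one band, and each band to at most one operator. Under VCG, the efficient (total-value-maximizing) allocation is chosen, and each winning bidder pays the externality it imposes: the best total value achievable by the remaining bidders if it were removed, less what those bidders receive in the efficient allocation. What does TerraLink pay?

TerraLink pays $168M.

Efficient allocation: Pulse→Band G ($819M), TerraLink→Band A ($774M), Meridian→Band E ($722M), OrbitCom→Band C ($497M); total welfare W = $2812M.
TerraLink receives Band A at value $774M, so the others get W − 774 = $2038M.
Without TerraLink: best allocation of the remaining 3 bidders over all 4 bands is Pulse→Band G ($819M), Meridian→Band A ($704M), OrbitCom→Band E ($683M), total $2206M.
VCG payment = (others' best without TerraLink) − (others' welfare with TerraLink) = 2206 − 2038 = $168M.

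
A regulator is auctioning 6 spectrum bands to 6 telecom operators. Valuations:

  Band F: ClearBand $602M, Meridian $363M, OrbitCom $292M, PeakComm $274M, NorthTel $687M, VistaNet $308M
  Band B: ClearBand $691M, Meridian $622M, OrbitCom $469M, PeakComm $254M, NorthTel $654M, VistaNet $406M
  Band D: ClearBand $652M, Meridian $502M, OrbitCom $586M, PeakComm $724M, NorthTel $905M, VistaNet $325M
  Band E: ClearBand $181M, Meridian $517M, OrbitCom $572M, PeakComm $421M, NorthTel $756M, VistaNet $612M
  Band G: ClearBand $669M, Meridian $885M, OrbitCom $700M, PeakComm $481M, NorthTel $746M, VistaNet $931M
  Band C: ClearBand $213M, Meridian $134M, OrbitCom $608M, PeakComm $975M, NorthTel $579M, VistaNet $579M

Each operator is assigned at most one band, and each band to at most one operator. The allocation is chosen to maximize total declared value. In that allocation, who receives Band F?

This is the linear assignment problem.
Optimal: ClearBand→Band F ($602M), Meridian→Band B ($622M), OrbitCom→Band E ($572M), PeakComm→Band C ($975M), NorthTel→Band D ($905M), VistaNet→Band G ($931M) — total 602+622+572+975+905+931 = $4607M.
Row-greedy (each operator in turn takes its best remaining band) gives $3972M, worse by 635.
ClearBand's own top band is Band B ($691M), but forcing ClearBand→Band B and reassigning the rest optimally gives only $4437M — worse by 170.

ClearBand receives Band F.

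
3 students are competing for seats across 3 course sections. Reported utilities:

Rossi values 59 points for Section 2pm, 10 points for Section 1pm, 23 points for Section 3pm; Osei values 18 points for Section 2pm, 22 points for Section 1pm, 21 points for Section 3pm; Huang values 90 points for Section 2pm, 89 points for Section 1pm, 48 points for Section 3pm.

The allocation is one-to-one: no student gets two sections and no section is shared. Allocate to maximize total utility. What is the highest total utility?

Maximum total: 169 points

Optimal: Rossi→Section 2pm (59 points), Osei→Section 3pm (21 points), Huang→Section 1pm (89 points) — total 59+21+89 = 169 points.
Row-greedy (each student in turn takes its best remaining section) gives 129 points, worse by 40.
Swapping Osei↔Huang (Osei→Section 1pm 22 points, Huang→Section 3pm 48 points) loses 40.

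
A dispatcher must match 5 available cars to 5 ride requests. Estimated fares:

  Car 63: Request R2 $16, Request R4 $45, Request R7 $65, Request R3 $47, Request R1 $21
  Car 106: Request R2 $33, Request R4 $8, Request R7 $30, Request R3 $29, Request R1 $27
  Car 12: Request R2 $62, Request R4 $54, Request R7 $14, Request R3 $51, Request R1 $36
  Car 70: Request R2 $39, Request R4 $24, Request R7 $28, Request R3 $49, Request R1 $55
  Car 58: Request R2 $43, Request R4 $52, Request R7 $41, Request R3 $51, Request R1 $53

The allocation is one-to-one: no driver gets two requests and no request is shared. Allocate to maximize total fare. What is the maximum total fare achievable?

Optimal: Car 63→Request R7 ($65), Car 106→Request R3 ($29), Car 12→Request R2 ($62), Car 70→Request R1 ($55), Car 58→Request R4 ($52) — total 65+29+62+55+52 = $263.
Column-greedy (each request in turn goes to its best remaining driver) gives $255, worse by 8.

Max total: $263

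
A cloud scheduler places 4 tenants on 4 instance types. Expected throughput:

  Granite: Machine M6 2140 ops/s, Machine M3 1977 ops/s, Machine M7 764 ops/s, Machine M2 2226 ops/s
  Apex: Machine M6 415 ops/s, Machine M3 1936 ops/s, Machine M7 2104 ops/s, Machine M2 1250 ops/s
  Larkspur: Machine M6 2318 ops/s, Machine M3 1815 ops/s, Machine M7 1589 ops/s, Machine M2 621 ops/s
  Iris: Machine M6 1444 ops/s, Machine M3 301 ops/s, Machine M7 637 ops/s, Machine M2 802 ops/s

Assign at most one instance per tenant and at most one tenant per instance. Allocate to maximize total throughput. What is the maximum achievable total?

Optimal: Granite→Machine M2 (2226 ops/s), Apex→Machine M7 (2104 ops/s), Larkspur→Machine M3 (1815 ops/s), Iris→Machine M6 (1444 ops/s) — total 2226+2104+1815+1444 = 7589 ops/s.
Column-greedy (each instance in turn goes to its best remaining tenant) gives 7201 ops/s, worse by 388.
Next-best assignment: Granite→Machine M3, Apex→Machine M7, Larkspur→Machine M6, Iris→Machine M2 = 7201 ops/s.
Checked against all permutations: 7589 ops/s is optimal.

Maximum total: 7589 ops/s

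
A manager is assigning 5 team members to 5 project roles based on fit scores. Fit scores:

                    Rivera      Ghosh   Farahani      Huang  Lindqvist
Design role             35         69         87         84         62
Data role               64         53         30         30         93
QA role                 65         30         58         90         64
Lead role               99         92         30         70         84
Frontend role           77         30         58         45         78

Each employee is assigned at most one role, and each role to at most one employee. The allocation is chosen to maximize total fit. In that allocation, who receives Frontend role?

Rivera receives Frontend role.

This is a one-to-one assignment (maximum-weight bipartite matching).
Optimal: Rivera→Frontend role (77 pts), Ghosh→Lead role (92 pts), Farahani→Design role (87 pts), Huang→QA role (90 pts), Lindqvist→Data role (93 pts) — total 77+92+87+90+93 = 439 pts.
Max-entry greedy (repeatedly take the single best remaining cell) gives 399 pts, worse by 40.
Next-best assignment: Rivera→Data role, Ghosh→Lead role, Farahani→Design role, Huang→QA role, Lindqvist→Frontend role = 411 pts.
No other one-to-one assignment exceeds 439 pts.
Rivera's own top role is Lead role (99 pts), but forcing Rivera→Lead role and reassigning the rest optimally gives only 409 pts — worse by 30.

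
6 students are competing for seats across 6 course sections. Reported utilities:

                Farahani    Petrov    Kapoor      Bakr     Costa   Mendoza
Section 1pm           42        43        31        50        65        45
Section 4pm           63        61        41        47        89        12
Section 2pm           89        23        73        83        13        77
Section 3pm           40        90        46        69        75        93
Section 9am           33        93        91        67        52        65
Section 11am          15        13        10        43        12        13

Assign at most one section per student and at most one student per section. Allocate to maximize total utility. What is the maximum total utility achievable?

Maximum total: 448 points

Optimal: Farahani→Section 2pm (89 points), Petrov→Section 1pm (43 points), Kapoor→Section 9am (91 points), Bakr→Section 11am (43 points), Costa→Section 4pm (89 points), Mendoza→Section 3pm (93 points) — total 89+43+91+43+89+93 = 448 points.
Row-greedy (each student in turn takes its best remaining section) gives 380 points, worse by 68.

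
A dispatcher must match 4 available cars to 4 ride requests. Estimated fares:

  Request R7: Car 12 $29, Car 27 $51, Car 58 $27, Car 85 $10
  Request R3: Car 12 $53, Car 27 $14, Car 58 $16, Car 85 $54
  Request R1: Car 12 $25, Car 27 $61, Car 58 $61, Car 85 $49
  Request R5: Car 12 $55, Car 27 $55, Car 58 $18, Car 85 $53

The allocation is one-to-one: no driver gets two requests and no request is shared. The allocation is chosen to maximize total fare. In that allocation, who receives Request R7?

This is the linear assignment problem.
Optimal: Car 12→Request R5 ($55), Car 27→Request R7 ($51), Car 58→Request R1 ($61), Car 85→Request R3 ($54) — total 55+51+61+54 = $221.
Max-entry greedy (repeatedly take the single best remaining cell) gives $197, worse by 24.
Checked against all permutations: $221 is optimal.
Car 27's own top request is Request R1 ($61), but forcing Car 27→Request R1 and reassigning the rest optimally gives only $197 — worse by 24.

Car 27 receives Request R7.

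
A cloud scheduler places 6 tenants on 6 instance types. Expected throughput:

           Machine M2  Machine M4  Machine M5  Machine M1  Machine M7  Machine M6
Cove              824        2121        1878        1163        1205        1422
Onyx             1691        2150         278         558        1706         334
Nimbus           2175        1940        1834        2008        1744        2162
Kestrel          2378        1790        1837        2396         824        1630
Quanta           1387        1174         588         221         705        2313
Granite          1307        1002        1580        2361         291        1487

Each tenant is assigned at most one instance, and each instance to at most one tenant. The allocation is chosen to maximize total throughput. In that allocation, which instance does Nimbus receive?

Optimal: Cove→Machine M5 (1878 ops/s), Onyx→Machine M4 (2150 ops/s), Nimbus→Machine M7 (1744 ops/s), Kestrel→Machine M2 (2378 ops/s), Quanta→Machine M6 (2313 ops/s), Granite→Machine M1 (2361 ops/s) — total 1878+2150+1744+2378+2313+2361 = 12824 ops/s.
Row-greedy (each tenant in turn takes its best remaining instance) gives 12291 ops/s, worse by 533.
Swapping Granite↔Kestrel (Granite→Machine M2 1307 ops/s, Kestrel→Machine M1 2396 ops/s) loses 1036.
Nimbus's own top instance is Machine M2 (2175 ops/s), but forcing Nimbus→Machine M2 and reassigning the rest optimally gives only 12513 ops/s — worse by 311.

Nimbus receives Machine M7.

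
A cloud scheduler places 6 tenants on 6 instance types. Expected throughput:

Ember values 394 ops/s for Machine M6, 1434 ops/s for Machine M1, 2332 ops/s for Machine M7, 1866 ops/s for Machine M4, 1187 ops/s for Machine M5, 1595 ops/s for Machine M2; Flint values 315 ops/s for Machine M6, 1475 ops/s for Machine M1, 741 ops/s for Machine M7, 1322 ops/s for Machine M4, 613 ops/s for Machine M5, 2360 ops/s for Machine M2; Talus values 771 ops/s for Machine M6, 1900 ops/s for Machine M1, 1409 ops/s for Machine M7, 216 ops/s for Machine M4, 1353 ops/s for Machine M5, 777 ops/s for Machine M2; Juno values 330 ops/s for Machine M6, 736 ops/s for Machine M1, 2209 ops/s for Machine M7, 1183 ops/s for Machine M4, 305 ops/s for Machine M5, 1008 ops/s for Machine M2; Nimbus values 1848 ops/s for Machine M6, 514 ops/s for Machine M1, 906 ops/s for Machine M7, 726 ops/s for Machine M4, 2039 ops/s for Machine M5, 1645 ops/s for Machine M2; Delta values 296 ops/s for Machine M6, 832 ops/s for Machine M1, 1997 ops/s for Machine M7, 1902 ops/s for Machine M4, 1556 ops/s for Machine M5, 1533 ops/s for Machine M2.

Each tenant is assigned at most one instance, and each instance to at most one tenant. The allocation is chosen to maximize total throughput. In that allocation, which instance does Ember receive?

Ember receives Machine M4.

Optimal: Ember→Machine M4 (1866 ops/s), Flint→Machine M2 (2360 ops/s), Talus→Machine M1 (1900 ops/s), Juno→Machine M7 (2209 ops/s), Nimbus→Machine M6 (1848 ops/s), Delta→Machine M5 (1556 ops/s) — total 1866+2360+1900+2209+1848+1556 = 11739 ops/s.
Max-entry greedy (repeatedly take the single best remaining cell) gives 10863 ops/s, worse by 876.
Swapping Flint↔Juno (Flint→Machine M7 741 ops/s, Juno→Machine M2 1008 ops/s) loses 2820.
Every other assignment is strictly worse.
Ember's own top instance is Machine M7 (2332 ops/s), but forcing Ember→Machine M7 and reassigning the rest optimally gives only 11179 ops/s — worse by 560.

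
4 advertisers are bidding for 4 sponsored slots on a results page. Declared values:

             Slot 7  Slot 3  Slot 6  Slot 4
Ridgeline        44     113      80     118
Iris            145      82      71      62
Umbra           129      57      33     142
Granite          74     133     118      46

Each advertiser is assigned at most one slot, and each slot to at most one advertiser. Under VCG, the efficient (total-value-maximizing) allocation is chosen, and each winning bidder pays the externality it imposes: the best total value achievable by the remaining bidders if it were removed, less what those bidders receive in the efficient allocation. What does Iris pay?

Iris pays $7.

Efficient allocation: Ridgeline→Slot 3 ($113), Iris→Slot 7 ($145), Umbra→Slot 4 ($142), Granite→Slot 6 ($118); total welfare W = $518.
Iris receives Slot 7 at value $145, so the others get W − 145 = $373.
Without Iris: best allocation of the remaining 3 bidders over all 4 slots is Ridgeline→Slot 4 ($118), Umbra→Slot 7 ($129), Granite→Slot 3 ($133), total $380.
VCG payment = (others' best without Iris) − (others' welfare with Iris) = 380 − 373 = $7.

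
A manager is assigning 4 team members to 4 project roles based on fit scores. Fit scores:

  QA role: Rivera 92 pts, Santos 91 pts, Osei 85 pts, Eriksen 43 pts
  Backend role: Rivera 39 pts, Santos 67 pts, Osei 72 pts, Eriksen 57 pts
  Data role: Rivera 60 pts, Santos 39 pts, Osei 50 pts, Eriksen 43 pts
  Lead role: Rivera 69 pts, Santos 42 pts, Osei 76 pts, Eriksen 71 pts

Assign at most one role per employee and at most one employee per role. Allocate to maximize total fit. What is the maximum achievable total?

Maximum total: 294 pts

Optimal: Rivera→Data role (60 pts), Santos→QA role (91 pts), Osei→Backend role (72 pts), Eriksen→Lead role (71 pts) — total 60+91+72+71 = 294 pts.
Row-greedy (each employee in turn takes its best remaining role) gives 278 pts, worse by 16.
Next-best assignment: Rivera→Data role, Santos→QA role, Osei→Lead role, Eriksen→Backend role = 284 pts.
Swapping Eriksen↔Santos (Eriksen→QA role 43 pts, Santos→Lead role 42 pts) loses 77.
Checked against all permutations: 294 pts is optimal.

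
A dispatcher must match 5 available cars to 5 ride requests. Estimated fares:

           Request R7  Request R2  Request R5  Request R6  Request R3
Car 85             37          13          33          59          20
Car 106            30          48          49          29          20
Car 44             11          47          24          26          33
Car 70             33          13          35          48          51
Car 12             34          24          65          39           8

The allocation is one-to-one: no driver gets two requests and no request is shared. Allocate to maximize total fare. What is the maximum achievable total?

This is the linear assignment problem.
Optimal: Car 85→Request R6 ($59), Car 106→Request R7 ($30), Car 44→Request R2 ($47), Car 70→Request R3 ($51), Car 12→Request R5 ($65) — total 59+30+47+51+65 = $252.
Max-entry greedy (repeatedly take the single best remaining cell) gives $234, worse by 18.
Next-best assignment: Car 85→Request R6, Car 106→Request R5, Car 44→Request R2, Car 70→Request R3, Car 12→Request R7 = $240.

Maximum total: $252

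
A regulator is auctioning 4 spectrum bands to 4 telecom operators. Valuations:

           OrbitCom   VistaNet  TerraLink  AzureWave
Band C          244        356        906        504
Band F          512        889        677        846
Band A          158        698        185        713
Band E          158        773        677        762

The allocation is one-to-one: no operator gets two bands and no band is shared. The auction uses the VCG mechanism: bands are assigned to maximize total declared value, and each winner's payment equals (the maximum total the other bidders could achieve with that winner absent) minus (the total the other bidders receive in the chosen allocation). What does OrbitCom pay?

Efficient allocation: OrbitCom→Band F ($512M), VistaNet→Band E ($773M), TerraLink→Band C ($906M), AzureWave→Band A ($713M); total welfare W = $2904M.
OrbitCom receives Band F at value $512M, so the others get W − 512 = $2392M.
Without OrbitCom: best allocation of the remaining 3 bidders over all 4 bands is VistaNet→Band F ($889M), TerraLink→Band C ($906M), AzureWave→Band E ($762M), total $2557M.
VCG payment = (others' best without OrbitCom) − (others' welfare with OrbitCom) = 2557 − 2392 = $165M.

OrbitCom pays $165M.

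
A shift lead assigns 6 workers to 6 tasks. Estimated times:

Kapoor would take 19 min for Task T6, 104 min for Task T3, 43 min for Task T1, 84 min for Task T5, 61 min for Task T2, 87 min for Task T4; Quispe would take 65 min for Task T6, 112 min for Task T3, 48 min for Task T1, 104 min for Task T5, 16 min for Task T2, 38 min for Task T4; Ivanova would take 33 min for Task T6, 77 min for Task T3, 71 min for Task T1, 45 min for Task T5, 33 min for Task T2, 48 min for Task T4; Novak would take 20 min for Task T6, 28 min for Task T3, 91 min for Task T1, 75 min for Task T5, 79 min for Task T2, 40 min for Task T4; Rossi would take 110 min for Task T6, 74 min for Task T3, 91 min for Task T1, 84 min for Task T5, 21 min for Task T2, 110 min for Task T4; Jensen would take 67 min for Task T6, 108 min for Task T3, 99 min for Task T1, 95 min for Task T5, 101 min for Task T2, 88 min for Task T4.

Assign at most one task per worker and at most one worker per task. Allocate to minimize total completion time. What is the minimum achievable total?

Min total: 242 min

Optimal: Kapoor→Task T1 (43 min), Quispe→Task T4 (38 min), Ivanova→Task T5 (45 min), Novak→Task T3 (28 min), Rossi→Task T2 (21 min), Jensen→Task T6 (67 min) — total 43+38+45+28+21+67 = 242 min.
Column-greedy (each task in turn goes to its cheapest remaining worker) gives 249 min, worse by 7.
Swapping Ivanova↔Novak (Ivanova→Task T3 77 min, Novak→Task T5 75 min) adds 79.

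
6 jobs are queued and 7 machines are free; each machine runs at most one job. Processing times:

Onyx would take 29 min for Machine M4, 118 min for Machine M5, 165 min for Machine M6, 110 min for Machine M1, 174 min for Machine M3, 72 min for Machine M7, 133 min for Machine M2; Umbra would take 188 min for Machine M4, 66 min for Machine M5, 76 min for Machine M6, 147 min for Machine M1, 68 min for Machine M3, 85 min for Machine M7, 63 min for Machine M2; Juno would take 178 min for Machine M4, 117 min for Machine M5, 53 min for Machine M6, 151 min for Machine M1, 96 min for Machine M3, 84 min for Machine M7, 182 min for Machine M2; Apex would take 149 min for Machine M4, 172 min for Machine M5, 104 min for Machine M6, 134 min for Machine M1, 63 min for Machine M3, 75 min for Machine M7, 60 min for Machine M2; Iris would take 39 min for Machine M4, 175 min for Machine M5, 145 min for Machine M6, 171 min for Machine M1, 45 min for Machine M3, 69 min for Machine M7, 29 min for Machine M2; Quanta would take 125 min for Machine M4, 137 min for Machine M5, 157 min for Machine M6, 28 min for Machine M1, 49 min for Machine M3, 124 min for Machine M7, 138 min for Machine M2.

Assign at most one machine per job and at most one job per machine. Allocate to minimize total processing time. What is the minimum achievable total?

This is a one-to-one assignment (minimum-cost bipartite matching).
Optimal: Onyx→Machine M4 (29 min), Umbra→Machine M5 (66 min), Juno→Machine M6 (53 min), Apex→Machine M3 (63 min), Iris→Machine M2 (29 min), Quanta→Machine M1 (28 min) — total 29+66+53+63+29+28 = 268 min.
Column-greedy (each machine in turn goes to its cheapest remaining job) gives 296 min, worse by 28.
Next-best assignment: Onyx→Machine M4, Umbra→Machine M5, Juno→Machine M6, Apex→Machine M7, Iris→Machine M2, Quanta→Machine M1 = 280 min.
Checked against all permutations: 268 min is optimal.

Minimum total: 268 min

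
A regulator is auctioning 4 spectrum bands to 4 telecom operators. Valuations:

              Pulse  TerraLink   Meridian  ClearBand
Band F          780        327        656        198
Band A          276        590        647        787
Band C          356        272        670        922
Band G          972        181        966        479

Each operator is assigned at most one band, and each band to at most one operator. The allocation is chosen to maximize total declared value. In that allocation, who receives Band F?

Optimal: Pulse→Band F ($780M), TerraLink→Band A ($590M), Meridian→Band G ($966M), ClearBand→Band C ($922M) — total 780+590+966+922 = $3258M.
Column-greedy (each band in turn goes to its best remaining operator) gives $2418M, worse by 840.
Swapping ClearBand↔Pulse (ClearBand→Band F $198M, Pulse→Band C $356M) loses 1148.
Pulse's own top band is Band G ($972M), but forcing Pulse→Band G and reassigning the rest optimally gives only $3140M — worse by 118.

Pulse receives Band F.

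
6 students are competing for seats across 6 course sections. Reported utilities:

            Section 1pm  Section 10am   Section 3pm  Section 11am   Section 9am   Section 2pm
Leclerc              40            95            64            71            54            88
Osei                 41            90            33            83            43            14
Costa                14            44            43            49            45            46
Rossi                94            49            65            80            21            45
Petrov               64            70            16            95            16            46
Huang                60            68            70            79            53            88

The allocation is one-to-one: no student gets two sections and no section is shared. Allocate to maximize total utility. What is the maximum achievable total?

Optimal: Leclerc→Section 2pm (88 points), Osei→Section 10am (90 points), Costa→Section 9am (45 points), Rossi→Section 1pm (94 points), Petrov→Section 11am (95 points), Huang→Section 3pm (70 points) — total 88+90+45+94+95+70 = 482 points.
Max-entry greedy (repeatedly take the single best remaining cell) gives 450 points, worse by 32.
Next-best assignment: Leclerc→Section 3pm, Osei→Section 10am, Costa→Section 9am, Rossi→Section 1pm, Petrov→Section 11am, Huang→Section 2pm = 476 points.
No other one-to-one assignment exceeds 482 points.

Max total: 482 points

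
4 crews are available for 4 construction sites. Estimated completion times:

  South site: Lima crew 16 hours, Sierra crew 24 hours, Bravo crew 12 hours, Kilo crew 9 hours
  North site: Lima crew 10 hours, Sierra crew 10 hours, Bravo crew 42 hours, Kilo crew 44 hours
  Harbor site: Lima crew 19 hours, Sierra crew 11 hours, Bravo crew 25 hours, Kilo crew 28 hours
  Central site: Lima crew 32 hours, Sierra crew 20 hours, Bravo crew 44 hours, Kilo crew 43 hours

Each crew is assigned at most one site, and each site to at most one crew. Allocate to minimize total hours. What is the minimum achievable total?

Optimal: Lima crew→North site (10 hours), Sierra crew→Central site (20 hours), Bravo crew→Harbor site (25 hours), Kilo crew→South site (9 hours) — total 10+20+25+9 = 64 hours.
Min-entry greedy (repeatedly take the single cheapest remaining cell) gives 74 hours, worse by 10.
Next-best assignment: Lima crew→North site, Sierra crew→Central site, Bravo crew→South site, Kilo crew→Harbor site = 70 hours.

Min total: 64 hours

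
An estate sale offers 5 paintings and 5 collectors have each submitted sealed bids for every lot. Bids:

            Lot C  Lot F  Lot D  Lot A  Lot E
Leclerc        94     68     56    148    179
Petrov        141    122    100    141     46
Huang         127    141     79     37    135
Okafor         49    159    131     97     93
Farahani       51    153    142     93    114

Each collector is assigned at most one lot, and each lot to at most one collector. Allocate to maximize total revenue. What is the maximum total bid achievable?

Optimal: Leclerc→Lot E ($179), Petrov→Lot A ($141), Huang→Lot C ($127), Okafor→Lot F ($159), Farahani→Lot D ($142) — total 179+141+127+159+142 = $748.
Next-best assignment: Leclerc→Lot E, Petrov→Lot A, Huang→Lot C, Okafor→Lot D, Farahani→Lot F = $731.
Checked against all permutations: $748 is optimal.

Max total: $748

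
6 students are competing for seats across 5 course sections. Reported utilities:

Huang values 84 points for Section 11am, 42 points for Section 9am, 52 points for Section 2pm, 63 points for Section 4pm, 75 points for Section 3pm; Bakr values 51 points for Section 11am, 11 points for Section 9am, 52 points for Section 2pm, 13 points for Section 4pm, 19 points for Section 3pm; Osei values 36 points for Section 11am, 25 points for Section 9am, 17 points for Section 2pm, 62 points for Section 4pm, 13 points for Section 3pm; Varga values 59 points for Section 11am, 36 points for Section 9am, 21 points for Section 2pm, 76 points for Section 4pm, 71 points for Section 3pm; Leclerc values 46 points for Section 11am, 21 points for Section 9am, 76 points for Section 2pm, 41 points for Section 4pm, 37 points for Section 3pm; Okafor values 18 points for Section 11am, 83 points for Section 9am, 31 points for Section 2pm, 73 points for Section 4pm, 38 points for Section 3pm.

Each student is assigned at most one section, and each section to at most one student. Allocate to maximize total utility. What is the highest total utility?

Maximum total: 376 points

Optimal: Huang→Section 11am (84 points), Okafor→Section 9am (83 points), Leclerc→Section 2pm (76 points), Osei→Section 4pm (62 points), Varga→Section 3pm (71 points) — total 84+83+76+62+71 = 376 points.
Max-entry greedy (repeatedly take the single best remaining cell) gives 338 points, worse by 38.
Next-best assignment: Bakr→Section 11am, Okafor→Section 9am, Leclerc→Section 2pm, Varga→Section 4pm, Huang→Section 3pm = 361 points.
Swapping Osei↔Okafor (Osei→Section 9am 25 points, Okafor→Section 4pm 73 points) loses 47.
Checked against all permutations: 376 points is optimal.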